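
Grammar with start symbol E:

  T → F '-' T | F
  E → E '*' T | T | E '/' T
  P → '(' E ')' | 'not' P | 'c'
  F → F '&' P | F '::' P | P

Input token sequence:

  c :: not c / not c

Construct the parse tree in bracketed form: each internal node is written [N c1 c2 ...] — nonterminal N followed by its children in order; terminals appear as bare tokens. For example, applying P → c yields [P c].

E
E / T
T / T
F / T
F :: P / T
P :: P / T
c :: P / T
c :: not P / T
c :: not c / T
c :: not c / F
c :: not c / P
c :: not c / not P
c :: not c / not c

[E [E [T [F [F [P c]] :: [P not [P c]]]]] / [T [F [P not [P c]]]]]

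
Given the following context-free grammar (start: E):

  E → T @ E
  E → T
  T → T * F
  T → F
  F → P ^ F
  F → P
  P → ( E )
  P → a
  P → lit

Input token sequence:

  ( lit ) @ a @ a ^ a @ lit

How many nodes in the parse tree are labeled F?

[E [T [F [P ( [E [T [F [P lit]]]] )]]] @ [E [T [F [P a]]] @ [E [T [F [P a] ^ [F [P a]]]] @ [E [T [F [P lit]]]]]]]

6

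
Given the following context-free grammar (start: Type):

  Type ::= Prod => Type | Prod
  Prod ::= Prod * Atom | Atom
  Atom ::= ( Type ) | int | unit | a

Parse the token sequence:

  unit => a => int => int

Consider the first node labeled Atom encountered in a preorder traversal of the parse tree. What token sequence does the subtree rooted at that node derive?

[Type [Prod [Atom unit]] => [Type [Prod [Atom a]] => [Type [Prod [Atom int]] => [Type [Prod [Atom int]]]]]]

unit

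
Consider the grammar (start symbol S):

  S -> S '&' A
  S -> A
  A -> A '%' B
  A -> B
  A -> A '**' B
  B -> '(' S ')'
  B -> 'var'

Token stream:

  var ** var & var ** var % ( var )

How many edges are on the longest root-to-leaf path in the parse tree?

6

[S [S [A [A [B var]] ** [B var]]] & [A [A [A [B var]] ** [B var]] % [B ( [S [A [B var]]] )]]]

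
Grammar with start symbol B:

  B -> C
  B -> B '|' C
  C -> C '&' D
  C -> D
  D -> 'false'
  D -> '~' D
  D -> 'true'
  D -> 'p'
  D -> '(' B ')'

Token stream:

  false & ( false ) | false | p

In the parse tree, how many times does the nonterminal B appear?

[B [B [B [C [C [D false]] & [D ( [B [C [D false]]] )]]] | [C [D false]]] | [C [D p]]]

4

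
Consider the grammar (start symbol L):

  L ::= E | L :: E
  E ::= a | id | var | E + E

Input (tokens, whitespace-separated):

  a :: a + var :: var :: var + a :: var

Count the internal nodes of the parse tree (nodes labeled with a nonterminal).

14

[L [L [L [L [L [E a]] :: [E [E a] + [E var]]] :: [E var]] :: [E [E var] + [E a]]] :: [E var]]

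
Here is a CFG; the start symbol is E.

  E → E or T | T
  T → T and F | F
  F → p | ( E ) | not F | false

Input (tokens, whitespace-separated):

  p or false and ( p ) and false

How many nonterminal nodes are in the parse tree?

13

[E [E [T [F p]]] or [T [T [T [F false]] and [F ( [E [T [F p]]] )]] and [F false]]]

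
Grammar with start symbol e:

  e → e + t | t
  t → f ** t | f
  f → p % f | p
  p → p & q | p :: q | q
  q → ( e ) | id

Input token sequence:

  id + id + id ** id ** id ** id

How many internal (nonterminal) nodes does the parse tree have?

27

[e [e [e [t [f [p [q id]]]]] + [t [f [p [q id]]]]] + [t [f [p [q id]]] ** [t [f [p [q id]]] ** [t [f [p [q id]]] ** [t [f [p [q id]]]]]]]]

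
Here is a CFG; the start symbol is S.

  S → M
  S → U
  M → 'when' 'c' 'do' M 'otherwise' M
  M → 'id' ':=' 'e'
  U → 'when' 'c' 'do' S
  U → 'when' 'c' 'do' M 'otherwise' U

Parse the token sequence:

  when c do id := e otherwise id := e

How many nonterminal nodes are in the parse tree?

4

[S [M when c do [M id := e] otherwise [M id := e]]]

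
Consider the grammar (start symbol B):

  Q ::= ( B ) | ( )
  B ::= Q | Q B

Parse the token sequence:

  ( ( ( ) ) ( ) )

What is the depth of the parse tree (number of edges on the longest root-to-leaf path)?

[B [Q ( [B [Q ( [B [Q ( )]] )] [B [Q ( )]]] )]]

6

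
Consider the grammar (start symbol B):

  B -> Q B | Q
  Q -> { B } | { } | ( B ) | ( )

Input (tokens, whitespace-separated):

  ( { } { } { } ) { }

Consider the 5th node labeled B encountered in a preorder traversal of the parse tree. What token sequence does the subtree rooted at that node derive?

[B [Q ( [B [Q { }] [B [Q { }] [B [Q { }]]]] )] [B [Q { }]]]

{ }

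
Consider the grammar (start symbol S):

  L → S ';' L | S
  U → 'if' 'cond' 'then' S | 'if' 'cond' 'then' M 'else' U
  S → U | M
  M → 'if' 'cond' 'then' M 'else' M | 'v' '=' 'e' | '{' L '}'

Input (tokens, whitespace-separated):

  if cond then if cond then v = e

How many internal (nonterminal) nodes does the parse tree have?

6

[S [U if cond then [S [U if cond then [S [M v = e]]]]]]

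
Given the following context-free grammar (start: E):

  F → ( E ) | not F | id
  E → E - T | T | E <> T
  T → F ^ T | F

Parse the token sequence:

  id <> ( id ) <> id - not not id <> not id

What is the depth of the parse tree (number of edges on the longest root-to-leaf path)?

[E [E [E [E [E [T [F id]]] <> [T [F ( [E [T [F id]]] )]]] <> [T [F id]]] - [T [F not [F not [F id]]]]] <> [T [F not [F id]]]]

9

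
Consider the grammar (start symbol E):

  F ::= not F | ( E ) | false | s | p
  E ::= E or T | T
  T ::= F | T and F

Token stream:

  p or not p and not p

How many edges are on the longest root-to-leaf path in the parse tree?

5

[E [E [T [F p]]] or [T [T [F not [F p]]] and [F not [F p]]]]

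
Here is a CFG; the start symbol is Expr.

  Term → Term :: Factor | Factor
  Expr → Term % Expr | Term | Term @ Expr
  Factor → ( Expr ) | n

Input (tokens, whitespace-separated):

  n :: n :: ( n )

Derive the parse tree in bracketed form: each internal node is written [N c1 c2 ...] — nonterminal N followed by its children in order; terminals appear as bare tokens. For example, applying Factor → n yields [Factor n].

[Expr [Term [Term [Term [Factor n]] :: [Factor n]] :: [Factor ( [Expr [Term [Factor n]]] )]]]

Expr
Term
Term :: Factor
Term :: Factor :: Factor
Factor :: Factor :: Factor
n :: Factor :: Factor
n :: n :: Factor
n :: n :: ( Expr )
n :: n :: ( Term )
n :: n :: ( Factor )
n :: n :: ( n )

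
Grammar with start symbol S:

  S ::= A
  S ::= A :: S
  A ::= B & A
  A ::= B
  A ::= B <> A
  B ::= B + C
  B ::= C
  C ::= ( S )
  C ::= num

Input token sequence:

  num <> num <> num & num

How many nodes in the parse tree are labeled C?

4

[S [A [B [C num]] <> [A [B [C num]] <> [A [B [C num]] & [A [B [C num]]]]]]]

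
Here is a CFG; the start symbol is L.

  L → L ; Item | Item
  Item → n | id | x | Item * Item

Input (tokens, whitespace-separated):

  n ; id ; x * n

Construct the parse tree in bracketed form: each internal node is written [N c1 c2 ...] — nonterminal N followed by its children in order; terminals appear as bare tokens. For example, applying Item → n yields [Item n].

[L [L [L [Item n]] ; [Item id]] ; [Item [Item x] * [Item n]]]

L
L ; Item
L ; Item ; Item
Item ; Item ; Item
n ; Item ; Item
n ; id ; Item
n ; id ; Item * Item
n ; id ; x * Item
n ; id ; x * n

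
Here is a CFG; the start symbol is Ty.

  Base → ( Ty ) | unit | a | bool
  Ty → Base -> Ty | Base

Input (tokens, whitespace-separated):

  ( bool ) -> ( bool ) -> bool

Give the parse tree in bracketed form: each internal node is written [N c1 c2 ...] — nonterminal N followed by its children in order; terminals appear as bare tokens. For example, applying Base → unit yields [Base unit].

[Ty [Base ( [Ty [Base bool]] )] -> [Ty [Base ( [Ty [Base bool]] )] -> [Ty [Base bool]]]]

Ty
Base -> Ty
( Ty ) -> Ty
( Base ) -> Ty
( bool ) -> Ty
( bool ) -> Base -> Ty
( bool ) -> ( Ty ) -> Ty
( bool ) -> ( Base ) -> Ty
( bool ) -> ( bool ) -> Ty
( bool ) -> ( bool ) -> Base
( bool ) -> ( bool ) -> bool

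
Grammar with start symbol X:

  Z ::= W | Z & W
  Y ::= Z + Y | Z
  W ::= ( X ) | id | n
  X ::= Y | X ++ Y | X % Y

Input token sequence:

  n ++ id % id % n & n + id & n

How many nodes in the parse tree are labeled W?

7

[X [X [X [X [Y [Z [W n]]]] ++ [Y [Z [W id]]]] % [Y [Z [W id]]]] % [Y [Z [Z [W n]] & [W n]] + [Y [Z [Z [W id]] & [W n]]]]]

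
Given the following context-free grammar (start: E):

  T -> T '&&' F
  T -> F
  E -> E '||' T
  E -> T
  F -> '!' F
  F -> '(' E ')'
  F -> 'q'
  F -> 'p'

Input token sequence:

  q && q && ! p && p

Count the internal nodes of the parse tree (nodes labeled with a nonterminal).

[E [T [T [T [T [F q]] && [F q]] && [F ! [F p]]] && [F p]]]

10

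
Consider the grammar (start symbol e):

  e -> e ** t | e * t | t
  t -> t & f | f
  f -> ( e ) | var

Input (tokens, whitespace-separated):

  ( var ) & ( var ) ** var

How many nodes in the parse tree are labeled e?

4

[e [e [t [t [f ( [e [t [f var]]] )]] & [f ( [e [t [f var]]] )]]] ** [t [f var]]]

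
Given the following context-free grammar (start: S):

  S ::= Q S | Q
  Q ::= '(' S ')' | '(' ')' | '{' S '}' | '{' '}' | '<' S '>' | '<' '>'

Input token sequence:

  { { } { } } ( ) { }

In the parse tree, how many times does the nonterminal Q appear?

[S [Q { [S [Q { }] [S [Q { }]]] }] [S [Q ( )] [S [Q { }]]]]

5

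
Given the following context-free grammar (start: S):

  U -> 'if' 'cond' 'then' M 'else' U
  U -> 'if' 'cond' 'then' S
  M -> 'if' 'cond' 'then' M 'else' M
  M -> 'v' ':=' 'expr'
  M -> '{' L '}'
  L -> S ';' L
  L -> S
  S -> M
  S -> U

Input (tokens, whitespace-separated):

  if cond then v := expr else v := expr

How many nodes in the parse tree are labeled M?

[S [M if cond then [M v := expr] else [M v := expr]]]

3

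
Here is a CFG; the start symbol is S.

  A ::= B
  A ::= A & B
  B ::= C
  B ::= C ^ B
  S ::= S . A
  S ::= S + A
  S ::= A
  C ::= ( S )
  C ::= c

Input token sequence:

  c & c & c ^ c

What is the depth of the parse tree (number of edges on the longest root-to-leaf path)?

[S [A [A [A [B [C c]]] & [B [C c]]] & [B [C c] ^ [B [C c]]]]]

6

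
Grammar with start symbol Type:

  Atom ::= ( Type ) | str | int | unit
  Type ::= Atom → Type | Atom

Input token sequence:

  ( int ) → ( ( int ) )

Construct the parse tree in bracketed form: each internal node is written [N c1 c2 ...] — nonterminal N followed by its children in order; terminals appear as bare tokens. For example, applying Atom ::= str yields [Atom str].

[Type [Atom ( [Type [Atom int]] )] → [Type [Atom ( [Type [Atom ( [Type [Atom int]] )]] )]]]

Type
Atom → Type
( Type ) → Type
( Atom ) → Type
( int ) → Type
( int ) → Atom
( int ) → ( Type )
( int ) → ( Atom )
( int ) → ( ( Type ) )
( int ) → ( ( Atom ) )
( int ) → ( ( int ) )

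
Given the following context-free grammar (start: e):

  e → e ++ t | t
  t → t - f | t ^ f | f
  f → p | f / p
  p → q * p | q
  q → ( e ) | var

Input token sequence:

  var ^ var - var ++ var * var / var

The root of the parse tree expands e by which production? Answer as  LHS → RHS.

[e [e [t [t [t [f [p [q var]]]] ^ [f [p [q var]]]] - [f [p [q var]]]]] ++ [t [f [f [p [q var] * [p [q var]]]] / [p [q var]]]]]

e → e ++ t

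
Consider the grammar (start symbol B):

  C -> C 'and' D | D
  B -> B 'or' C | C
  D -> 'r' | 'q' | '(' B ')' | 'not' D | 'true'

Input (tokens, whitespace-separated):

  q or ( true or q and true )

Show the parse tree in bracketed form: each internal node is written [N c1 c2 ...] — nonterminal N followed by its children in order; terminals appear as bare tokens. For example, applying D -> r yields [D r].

B
B or C
C or C
D or C
q or C
q or D
q or ( B )
q or ( B or C )
q or ( C or C )
q or ( D or C )
q or ( true or C )
q or ( true or C and D )
q or ( true or D and D )
q or ( true or q and D )
q or ( true or q and true )

[B [B [C [D q]]] or [C [D ( [B [B [C [D true]]] or [C [C [D q]] and [D true]]] )]]]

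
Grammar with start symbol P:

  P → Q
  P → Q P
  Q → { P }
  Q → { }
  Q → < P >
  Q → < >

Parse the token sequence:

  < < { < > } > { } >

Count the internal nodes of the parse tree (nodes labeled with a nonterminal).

10

[P [Q < [P [Q < [P [Q { [P [Q < >]] }]] >] [P [Q { }]]] >]]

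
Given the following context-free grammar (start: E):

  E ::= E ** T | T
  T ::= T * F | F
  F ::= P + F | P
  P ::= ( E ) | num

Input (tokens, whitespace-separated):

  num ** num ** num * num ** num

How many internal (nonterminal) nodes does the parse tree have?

[E [E [E [E [T [F [P num]]]] ** [T [F [P num]]]] ** [T [T [F [P num]]] * [F [P num]]]] ** [T [F [P num]]]]

19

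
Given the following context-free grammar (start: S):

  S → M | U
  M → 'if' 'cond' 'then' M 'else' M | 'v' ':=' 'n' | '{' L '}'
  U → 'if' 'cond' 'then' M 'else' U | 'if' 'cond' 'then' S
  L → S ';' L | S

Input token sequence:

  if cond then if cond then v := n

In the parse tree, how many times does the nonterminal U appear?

[S [U if cond then [S [U if cond then [S [M v := n]]]]]]

2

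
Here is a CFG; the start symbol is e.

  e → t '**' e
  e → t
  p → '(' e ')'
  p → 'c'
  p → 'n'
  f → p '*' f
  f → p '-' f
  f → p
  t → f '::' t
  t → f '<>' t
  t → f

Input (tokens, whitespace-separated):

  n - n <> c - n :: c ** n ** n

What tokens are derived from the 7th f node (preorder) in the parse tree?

n

[e [t [f [p n] - [f [p n]]] <> [t [f [p c] - [f [p n]]] :: [t [f [p c]]]]] ** [e [t [f [p n]]] ** [e [t [f [p n]]]]]]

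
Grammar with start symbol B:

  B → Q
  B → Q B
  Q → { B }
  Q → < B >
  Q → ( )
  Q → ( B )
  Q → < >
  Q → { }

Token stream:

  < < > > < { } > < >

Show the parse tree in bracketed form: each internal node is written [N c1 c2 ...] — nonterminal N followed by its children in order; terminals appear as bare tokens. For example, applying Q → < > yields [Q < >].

B
Q B
< B > B
< Q > B
< < > > B
< < > > Q B
< < > > < B > B
< < > > < Q > B
< < > > < { } > B
< < > > < { } > Q
< < > > < { } > < >

[B [Q < [B [Q < >]] >] [B [Q < [B [Q { }]] >] [B [Q < >]]]]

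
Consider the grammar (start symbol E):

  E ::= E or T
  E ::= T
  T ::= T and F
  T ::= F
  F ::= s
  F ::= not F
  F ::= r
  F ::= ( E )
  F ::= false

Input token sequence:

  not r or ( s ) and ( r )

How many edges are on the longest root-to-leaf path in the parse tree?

[E [E [T [F not [F r]]]] or [T [T [F ( [E [T [F s]]] )]] and [F ( [E [T [F r]]] )]]]

7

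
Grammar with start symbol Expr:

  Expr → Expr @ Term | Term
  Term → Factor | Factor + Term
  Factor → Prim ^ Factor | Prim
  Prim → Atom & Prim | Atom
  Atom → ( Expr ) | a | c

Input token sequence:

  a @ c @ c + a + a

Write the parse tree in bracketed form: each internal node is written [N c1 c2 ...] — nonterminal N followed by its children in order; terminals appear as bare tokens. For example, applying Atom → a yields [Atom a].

Expr
Expr @ Term
Expr @ Term @ Term
Term @ Term @ Term
Factor @ Term @ Term
Prim @ Term @ Term
Atom @ Term @ Term
a @ Term @ Term
a @ Factor @ Term
a @ Prim @ Term
a @ Atom @ Term
a @ c @ Term
a @ c @ Factor + Term
a @ c @ Prim + Term
a @ c @ Atom + Term
a @ c @ c + Term
a @ c @ c + Factor + Term
a @ c @ c + Prim + Term
a @ c @ c + Atom + Term
a @ c @ c + a + Term
a @ c @ c + a + Factor
a @ c @ c + a + Prim
a @ c @ c + a + Atom
a @ c @ c + a + a

[Expr [Expr [Expr [Term [Factor [Prim [Atom a]]]]] @ [Term [Factor [Prim [Atom c]]]]] @ [Term [Factor [Prim [Atom c]]] + [Term [Factor [Prim [Atom a]]] + [Term [Factor [Prim [Atom a]]]]]]]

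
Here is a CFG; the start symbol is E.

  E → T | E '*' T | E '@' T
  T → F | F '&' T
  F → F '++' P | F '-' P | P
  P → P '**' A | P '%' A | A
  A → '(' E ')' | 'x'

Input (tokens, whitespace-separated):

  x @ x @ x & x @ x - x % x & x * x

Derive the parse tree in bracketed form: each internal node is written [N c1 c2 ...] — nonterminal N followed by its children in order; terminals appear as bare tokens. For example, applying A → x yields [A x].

[E [E [E [E [E [T [F [P [A x]]]]] @ [T [F [P [A x]]]]] @ [T [F [P [A x]]] & [T [F [P [A x]]]]]] @ [T [F [F [P [A x]]] - [P [P [A x]] % [A x]]] & [T [F [P [A x]]]]]] * [T [F [P [A x]]]]]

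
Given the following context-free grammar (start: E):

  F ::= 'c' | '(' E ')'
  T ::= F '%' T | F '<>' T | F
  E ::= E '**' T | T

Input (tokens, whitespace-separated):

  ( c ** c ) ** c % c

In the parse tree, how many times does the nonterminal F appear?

[E [E [T [F ( [E [E [T [F c]]] ** [T [F c]]] )]]] ** [T [F c] % [T [F c]]]]

5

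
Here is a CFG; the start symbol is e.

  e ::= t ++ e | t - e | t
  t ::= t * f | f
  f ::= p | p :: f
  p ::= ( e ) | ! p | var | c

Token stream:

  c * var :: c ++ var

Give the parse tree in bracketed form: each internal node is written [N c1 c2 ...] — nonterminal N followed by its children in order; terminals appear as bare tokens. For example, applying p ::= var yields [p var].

[e [t [t [f [p c]]] * [f [p var] :: [f [p c]]]] ++ [e [t [f [p var]]]]]

e
t ++ e
t * f ++ e
f * f ++ e
p * f ++ e
c * f ++ e
c * p :: f ++ e
c * var :: f ++ e
c * var :: p ++ e
c * var :: c ++ e
c * var :: c ++ t
c * var :: c ++ f
c * var :: c ++ p
c * var :: c ++ var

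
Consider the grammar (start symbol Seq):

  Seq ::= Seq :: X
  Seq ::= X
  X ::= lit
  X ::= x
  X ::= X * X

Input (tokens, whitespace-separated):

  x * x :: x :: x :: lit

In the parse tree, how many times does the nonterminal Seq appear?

[Seq [Seq [Seq [Seq [X [X x] * [X x]]] :: [X x]] :: [X x]] :: [X lit]]

4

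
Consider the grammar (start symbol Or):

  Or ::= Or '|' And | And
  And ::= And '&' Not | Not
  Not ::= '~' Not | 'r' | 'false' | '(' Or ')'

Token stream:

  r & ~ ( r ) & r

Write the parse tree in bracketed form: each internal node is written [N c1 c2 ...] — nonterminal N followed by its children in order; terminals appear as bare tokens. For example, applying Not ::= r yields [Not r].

[Or [And [And [And [Not r]] & [Not ~ [Not ( [Or [And [Not r]]] )]]] & [Not r]]]

Or
And
And & Not
And & Not & Not
Not & Not & Not
r & Not & Not
r & ~ Not & Not
r & ~ ( Or ) & Not
r & ~ ( And ) & Not
r & ~ ( Not ) & Not
r & ~ ( r ) & Not
r & ~ ( r ) & r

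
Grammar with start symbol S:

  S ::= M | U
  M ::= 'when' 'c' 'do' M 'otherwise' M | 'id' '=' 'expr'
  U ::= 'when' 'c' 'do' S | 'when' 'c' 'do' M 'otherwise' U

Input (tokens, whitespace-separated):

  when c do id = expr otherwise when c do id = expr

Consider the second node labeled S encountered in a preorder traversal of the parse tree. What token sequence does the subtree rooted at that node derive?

[S [U when c do [M id = expr] otherwise [U when c do [S [M id = expr]]]]]

id = expr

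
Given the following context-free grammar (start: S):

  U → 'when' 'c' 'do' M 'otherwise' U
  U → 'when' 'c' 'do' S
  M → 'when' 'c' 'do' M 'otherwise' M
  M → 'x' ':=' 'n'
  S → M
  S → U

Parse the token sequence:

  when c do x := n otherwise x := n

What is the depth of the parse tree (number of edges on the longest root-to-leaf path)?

[S [M when c do [M x := n] otherwise [M x := n]]]

3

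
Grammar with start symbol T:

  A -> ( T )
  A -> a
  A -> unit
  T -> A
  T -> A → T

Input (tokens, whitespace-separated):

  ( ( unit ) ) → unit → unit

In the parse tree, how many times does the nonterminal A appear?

5

[T [A ( [T [A ( [T [A unit]] )]] )] → [T [A unit] → [T [A unit]]]]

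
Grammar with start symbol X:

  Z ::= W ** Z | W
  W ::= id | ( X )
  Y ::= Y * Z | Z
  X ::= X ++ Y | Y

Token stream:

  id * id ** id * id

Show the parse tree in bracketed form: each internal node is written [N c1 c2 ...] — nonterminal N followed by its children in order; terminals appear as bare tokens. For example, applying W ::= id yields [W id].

X
Y
Y * Z
Y * Z * Z
Z * Z * Z
W * Z * Z
id * Z * Z
id * W ** Z * Z
id * id ** Z * Z
id * id ** W * Z
id * id ** id * Z
id * id ** id * W
id * id ** id * id

[X [Y [Y [Y [Z [W id]]] * [Z [W id] ** [Z [W id]]]] * [Z [W id]]]]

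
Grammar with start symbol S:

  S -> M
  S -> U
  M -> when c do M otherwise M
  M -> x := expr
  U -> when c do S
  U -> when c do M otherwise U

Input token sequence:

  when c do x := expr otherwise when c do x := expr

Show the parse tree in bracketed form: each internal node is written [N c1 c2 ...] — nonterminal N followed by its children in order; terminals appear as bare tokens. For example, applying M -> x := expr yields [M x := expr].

S
U
when c do M otherwise U
when c do x := expr otherwise U
when c do x := expr otherwise when c do S
when c do x := expr otherwise when c do M
when c do x := expr otherwise when c do x := expr

[S [U when c do [M x := expr] otherwise [U when c do [S [M x := expr]]]]]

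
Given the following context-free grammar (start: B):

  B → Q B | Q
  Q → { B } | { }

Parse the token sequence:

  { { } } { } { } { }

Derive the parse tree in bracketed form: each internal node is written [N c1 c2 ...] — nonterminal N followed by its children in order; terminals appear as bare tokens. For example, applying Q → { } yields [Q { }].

[B [Q { [B [Q { }]] }] [B [Q { }] [B [Q { }] [B [Q { }]]]]]

B
Q B
{ B } B
{ Q } B
{ { } } B
{ { } } Q B
{ { } } { } B
{ { } } { } Q B
{ { } } { } { } B
{ { } } { } { } Q
{ { } } { } { } { }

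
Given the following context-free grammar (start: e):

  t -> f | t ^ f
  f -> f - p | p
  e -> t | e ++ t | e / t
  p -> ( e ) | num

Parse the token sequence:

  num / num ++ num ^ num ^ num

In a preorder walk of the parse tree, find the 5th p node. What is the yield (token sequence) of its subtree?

[e [e [e [t [f [p num]]]] / [t [f [p num]]]] ++ [t [t [t [f [p num]]] ^ [f [p num]]] ^ [f [p num]]]]

num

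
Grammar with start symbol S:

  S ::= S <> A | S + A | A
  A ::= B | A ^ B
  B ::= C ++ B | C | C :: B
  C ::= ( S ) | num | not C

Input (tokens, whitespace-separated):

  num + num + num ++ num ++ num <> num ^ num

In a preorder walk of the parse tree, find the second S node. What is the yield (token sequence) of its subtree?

[S [S [S [S [A [B [C num]]]] + [A [B [C num]]]] + [A [B [C num] ++ [B [C num] ++ [B [C num]]]]]] <> [A [A [B [C num]]] ^ [B [C num]]]]

num + num + num ++ num ++ num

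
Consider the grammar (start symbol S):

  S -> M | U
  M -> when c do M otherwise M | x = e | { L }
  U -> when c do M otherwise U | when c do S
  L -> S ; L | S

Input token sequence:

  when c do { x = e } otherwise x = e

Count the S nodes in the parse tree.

2

[S [M when c do [M { [L [S [M x = e]]] }] otherwise [M x = e]]]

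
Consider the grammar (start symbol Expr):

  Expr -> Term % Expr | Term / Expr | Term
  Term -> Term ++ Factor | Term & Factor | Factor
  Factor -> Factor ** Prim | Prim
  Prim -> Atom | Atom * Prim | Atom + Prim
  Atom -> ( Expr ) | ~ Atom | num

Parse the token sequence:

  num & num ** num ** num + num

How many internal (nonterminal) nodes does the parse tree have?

17

[Expr [Term [Term [Factor [Prim [Atom num]]]] & [Factor [Factor [Factor [Prim [Atom num]]] ** [Prim [Atom num]]] ** [Prim [Atom num] + [Prim [Atom num]]]]]]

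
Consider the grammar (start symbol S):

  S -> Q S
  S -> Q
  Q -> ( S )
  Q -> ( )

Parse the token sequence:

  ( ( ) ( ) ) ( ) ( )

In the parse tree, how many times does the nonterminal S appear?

[S [Q ( [S [Q ( )] [S [Q ( )]]] )] [S [Q ( )] [S [Q ( )]]]]

5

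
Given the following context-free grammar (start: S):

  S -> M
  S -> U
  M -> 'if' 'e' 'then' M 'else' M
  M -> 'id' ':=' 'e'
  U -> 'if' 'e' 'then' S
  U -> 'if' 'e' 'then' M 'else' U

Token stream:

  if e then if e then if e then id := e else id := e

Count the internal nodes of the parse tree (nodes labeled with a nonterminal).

8

[S [U if e then [S [U if e then [S [M if e then [M id := e] else [M id := e]]]]]]]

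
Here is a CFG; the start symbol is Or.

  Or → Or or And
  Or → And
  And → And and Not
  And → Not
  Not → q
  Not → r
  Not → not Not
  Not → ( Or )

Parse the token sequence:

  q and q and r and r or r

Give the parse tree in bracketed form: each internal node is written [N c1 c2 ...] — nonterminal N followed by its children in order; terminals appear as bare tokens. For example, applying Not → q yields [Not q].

Or
Or or And
And or And
And and Not or And
And and Not and Not or And
And and Not and Not and Not or And
Not and Not and Not and Not or And
q and Not and Not and Not or And
q and q and Not and Not or And
q and q and r and Not or And
q and q and r and r or And
q and q and r and r or Not
q and q and r and r or r

[Or [Or [And [And [And [And [Not q]] and [Not q]] and [Not r]] and [Not r]]] or [And [Not r]]]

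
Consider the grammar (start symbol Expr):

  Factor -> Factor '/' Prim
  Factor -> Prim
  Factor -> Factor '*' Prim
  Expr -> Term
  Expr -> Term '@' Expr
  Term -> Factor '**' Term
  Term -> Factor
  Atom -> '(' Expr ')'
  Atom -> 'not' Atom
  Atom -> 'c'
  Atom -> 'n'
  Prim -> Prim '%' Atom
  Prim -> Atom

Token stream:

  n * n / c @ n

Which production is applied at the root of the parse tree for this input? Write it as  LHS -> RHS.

[Expr [Term [Factor [Factor [Factor [Prim [Atom n]]] * [Prim [Atom n]]] / [Prim [Atom c]]]] @ [Expr [Term [Factor [Prim [Atom n]]]]]]

Expr -> Term '@' Expr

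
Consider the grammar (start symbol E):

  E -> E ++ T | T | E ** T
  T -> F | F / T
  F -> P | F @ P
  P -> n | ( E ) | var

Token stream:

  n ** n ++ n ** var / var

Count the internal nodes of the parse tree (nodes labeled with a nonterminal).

[E [E [E [E [T [F [P n]]]] ** [T [F [P n]]]] ++ [T [F [P n]]]] ** [T [F [P var]] / [T [F [P var]]]]]

19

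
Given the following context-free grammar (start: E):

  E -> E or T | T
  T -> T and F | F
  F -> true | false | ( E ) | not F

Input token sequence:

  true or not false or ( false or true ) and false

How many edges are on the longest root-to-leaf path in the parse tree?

8

[E [E [E [T [F true]]] or [T [F not [F false]]]] or [T [T [F ( [E [E [T [F false]]] or [T [F true]]] )]] and [F false]]]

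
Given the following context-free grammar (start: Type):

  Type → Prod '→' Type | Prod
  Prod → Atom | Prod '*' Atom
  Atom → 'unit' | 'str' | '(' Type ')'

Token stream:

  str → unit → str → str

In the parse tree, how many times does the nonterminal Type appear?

4

[Type [Prod [Atom str]] → [Type [Prod [Atom unit]] → [Type [Prod [Atom str]] → [Type [Prod [Atom str]]]]]]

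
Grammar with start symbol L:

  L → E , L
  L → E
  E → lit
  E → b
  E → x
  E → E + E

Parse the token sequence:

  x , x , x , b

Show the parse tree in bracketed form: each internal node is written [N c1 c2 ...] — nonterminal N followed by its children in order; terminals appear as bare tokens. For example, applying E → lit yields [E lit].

[L [E x] , [L [E x] , [L [E x] , [L [E b]]]]]

L
E , L
x , L
x , E , L
x , x , L
x , x , E , L
x , x , x , L
x , x , x , E
x , x , x , b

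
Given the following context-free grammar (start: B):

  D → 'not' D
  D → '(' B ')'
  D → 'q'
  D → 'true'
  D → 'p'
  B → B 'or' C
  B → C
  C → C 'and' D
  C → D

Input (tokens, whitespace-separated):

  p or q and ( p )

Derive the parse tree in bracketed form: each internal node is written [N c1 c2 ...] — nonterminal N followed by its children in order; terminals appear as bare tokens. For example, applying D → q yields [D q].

B
B or C
C or C
D or C
p or C
p or C and D
p or D and D
p or q and D
p or q and ( B )
p or q and ( C )
p or q and ( D )
p or q and ( p )

[B [B [C [D p]]] or [C [C [D q]] and [D ( [B [C [D p]]] )]]]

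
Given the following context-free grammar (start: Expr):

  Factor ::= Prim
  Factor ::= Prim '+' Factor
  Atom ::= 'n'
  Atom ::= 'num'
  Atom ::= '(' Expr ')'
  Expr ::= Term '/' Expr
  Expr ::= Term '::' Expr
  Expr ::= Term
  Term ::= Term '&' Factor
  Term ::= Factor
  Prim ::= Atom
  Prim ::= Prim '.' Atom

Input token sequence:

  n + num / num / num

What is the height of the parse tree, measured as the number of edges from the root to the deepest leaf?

[Expr [Term [Factor [Prim [Atom n]] + [Factor [Prim [Atom num]]]]] / [Expr [Term [Factor [Prim [Atom num]]]] / [Expr [Term [Factor [Prim [Atom num]]]]]]]

7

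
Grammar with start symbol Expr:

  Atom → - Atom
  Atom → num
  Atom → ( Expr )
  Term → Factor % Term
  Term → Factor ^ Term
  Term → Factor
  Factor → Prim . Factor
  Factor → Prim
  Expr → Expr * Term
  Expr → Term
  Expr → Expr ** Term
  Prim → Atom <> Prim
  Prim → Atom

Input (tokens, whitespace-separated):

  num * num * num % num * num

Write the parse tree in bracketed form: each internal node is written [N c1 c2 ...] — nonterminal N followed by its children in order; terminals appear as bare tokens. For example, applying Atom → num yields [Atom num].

[Expr [Expr [Expr [Expr [Term [Factor [Prim [Atom num]]]]] * [Term [Factor [Prim [Atom num]]]]] * [Term [Factor [Prim [Atom num]]] % [Term [Factor [Prim [Atom num]]]]]] * [Term [Factor [Prim [Atom num]]]]]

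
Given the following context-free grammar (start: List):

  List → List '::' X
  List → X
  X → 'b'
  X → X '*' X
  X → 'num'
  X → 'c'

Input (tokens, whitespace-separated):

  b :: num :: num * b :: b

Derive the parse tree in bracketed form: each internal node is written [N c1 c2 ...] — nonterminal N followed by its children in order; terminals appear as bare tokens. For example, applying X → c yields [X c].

[List [List [List [List [X b]] :: [X num]] :: [X [X num] * [X b]]] :: [X b]]

List
List :: X
List :: X :: X
List :: X :: X :: X
X :: X :: X :: X
b :: X :: X :: X
b :: num :: X :: X
b :: num :: X * X :: X
b :: num :: num * X :: X
b :: num :: num * b :: X
b :: num :: num * b :: b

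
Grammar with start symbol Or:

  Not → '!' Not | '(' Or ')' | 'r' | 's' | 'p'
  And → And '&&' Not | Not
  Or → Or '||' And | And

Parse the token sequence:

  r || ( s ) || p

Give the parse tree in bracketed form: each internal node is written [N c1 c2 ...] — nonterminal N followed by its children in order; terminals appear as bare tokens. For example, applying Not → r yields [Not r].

[Or [Or [Or [And [Not r]]] || [And [Not ( [Or [And [Not s]]] )]]] || [And [Not p]]]

Or
Or || And
Or || And || And
And || And || And
Not || And || And
r || And || And
r || Not || And
r || ( Or ) || And
r || ( And ) || And
r || ( Not ) || And
r || ( s ) || And
r || ( s ) || Not
r || ( s ) || p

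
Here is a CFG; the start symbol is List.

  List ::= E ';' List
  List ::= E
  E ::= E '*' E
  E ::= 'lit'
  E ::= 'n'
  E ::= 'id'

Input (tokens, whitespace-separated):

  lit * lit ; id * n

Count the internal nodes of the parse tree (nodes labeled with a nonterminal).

8

[List [E [E lit] * [E lit]] ; [List [E [E id] * [E n]]]]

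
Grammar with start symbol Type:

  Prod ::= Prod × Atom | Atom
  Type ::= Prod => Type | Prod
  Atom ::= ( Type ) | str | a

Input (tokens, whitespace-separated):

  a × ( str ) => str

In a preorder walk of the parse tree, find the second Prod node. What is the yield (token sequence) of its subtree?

[Type [Prod [Prod [Atom a]] × [Atom ( [Type [Prod [Atom str]]] )]] => [Type [Prod [Atom str]]]]

a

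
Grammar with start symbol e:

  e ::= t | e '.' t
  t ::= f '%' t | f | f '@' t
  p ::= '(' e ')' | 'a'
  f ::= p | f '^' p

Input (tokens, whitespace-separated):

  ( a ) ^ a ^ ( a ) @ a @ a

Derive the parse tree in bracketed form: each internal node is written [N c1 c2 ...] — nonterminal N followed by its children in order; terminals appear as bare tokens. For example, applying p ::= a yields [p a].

e
t
f @ t
f ^ p @ t
f ^ p ^ p @ t
p ^ p ^ p @ t
( e ) ^ p ^ p @ t
( t ) ^ p ^ p @ t
( f ) ^ p ^ p @ t
( p ) ^ p ^ p @ t
( a ) ^ p ^ p @ t
( a ) ^ a ^ p @ t
( a ) ^ a ^ ( e ) @ t
( a ) ^ a ^ ( t ) @ t
( a ) ^ a ^ ( f ) @ t
( a ) ^ a ^ ( p ) @ t
( a ) ^ a ^ ( a ) @ t
( a ) ^ a ^ ( a ) @ f @ t
( a ) ^ a ^ ( a ) @ p @ t
( a ) ^ a ^ ( a ) @ a @ t
( a ) ^ a ^ ( a ) @ a @ f
( a ) ^ a ^ ( a ) @ a @ p
( a ) ^ a ^ ( a ) @ a @ a

[e [t [f [f [f [p ( [e [t [f [p a]]]] )]] ^ [p a]] ^ [p ( [e [t [f [p a]]]] )]] @ [t [f [p a]] @ [t [f [p a]]]]]]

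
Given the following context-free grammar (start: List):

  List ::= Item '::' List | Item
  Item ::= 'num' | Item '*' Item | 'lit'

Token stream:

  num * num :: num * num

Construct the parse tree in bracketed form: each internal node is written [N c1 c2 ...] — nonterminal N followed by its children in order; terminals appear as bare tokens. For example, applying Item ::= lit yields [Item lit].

List
Item :: List
Item * Item :: List
num * Item :: List
num * num :: List
num * num :: Item
num * num :: Item * Item
num * num :: num * Item
num * num :: num * num

[List [Item [Item num] * [Item num]] :: [List [Item [Item num] * [Item num]]]]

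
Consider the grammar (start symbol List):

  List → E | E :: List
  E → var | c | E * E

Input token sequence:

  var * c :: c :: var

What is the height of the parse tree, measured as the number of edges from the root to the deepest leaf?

[List [E [E var] * [E c]] :: [List [E c] :: [List [E var]]]]

4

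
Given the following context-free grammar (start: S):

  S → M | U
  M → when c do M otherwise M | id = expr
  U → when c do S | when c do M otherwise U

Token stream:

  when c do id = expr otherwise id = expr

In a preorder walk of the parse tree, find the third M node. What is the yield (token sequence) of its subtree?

[S [M when c do [M id = expr] otherwise [M id = expr]]]

id = expr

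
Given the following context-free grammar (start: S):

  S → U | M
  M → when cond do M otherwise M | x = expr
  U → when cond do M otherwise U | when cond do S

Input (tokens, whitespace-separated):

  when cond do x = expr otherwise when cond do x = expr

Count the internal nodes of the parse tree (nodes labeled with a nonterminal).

6

[S [U when cond do [M x = expr] otherwise [U when cond do [S [M x = expr]]]]]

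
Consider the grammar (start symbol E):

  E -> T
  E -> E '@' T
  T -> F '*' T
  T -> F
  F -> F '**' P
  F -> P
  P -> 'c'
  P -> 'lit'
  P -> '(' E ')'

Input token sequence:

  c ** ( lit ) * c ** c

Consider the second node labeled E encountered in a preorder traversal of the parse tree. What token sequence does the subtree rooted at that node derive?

lit

[E [T [F [F [P c]] ** [P ( [E [T [F [P lit]]]] )]] * [T [F [F [P c]] ** [P c]]]]]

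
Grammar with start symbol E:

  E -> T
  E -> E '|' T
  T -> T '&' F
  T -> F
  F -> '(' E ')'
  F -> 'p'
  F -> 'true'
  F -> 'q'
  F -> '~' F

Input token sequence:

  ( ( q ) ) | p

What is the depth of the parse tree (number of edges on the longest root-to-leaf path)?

[E [E [T [F ( [E [T [F ( [E [T [F q]]] )]]] )]]] | [T [F p]]]

10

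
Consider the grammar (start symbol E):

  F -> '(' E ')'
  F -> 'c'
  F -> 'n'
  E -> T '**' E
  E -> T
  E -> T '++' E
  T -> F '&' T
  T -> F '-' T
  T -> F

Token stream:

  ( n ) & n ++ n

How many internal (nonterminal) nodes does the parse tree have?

[E [T [F ( [E [T [F n]]] )] & [T [F n]]] ++ [E [T [F n]]]]

11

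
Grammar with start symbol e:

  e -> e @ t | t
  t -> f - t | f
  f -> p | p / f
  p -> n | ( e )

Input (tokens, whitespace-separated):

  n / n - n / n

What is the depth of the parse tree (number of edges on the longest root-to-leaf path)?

6

[e [t [f [p n] / [f [p n]]] - [t [f [p n] / [f [p n]]]]]]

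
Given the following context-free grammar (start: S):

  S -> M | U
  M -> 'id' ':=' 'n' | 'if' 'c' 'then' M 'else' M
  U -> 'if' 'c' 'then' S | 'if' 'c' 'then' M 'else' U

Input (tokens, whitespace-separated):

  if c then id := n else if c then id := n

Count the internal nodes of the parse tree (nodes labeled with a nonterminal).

6

[S [U if c then [M id := n] else [U if c then [S [M id := n]]]]]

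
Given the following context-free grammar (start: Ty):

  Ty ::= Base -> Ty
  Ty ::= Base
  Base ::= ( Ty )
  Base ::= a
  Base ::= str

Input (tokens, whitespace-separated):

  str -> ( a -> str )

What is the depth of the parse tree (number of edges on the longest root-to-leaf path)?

6

[Ty [Base str] -> [Ty [Base ( [Ty [Base a] -> [Ty [Base str]]] )]]]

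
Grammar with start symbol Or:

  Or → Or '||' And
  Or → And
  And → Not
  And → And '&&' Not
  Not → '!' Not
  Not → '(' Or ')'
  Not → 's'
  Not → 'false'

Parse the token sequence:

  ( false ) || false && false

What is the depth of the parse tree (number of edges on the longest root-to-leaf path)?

7

[Or [Or [And [Not ( [Or [And [Not false]]] )]]] || [And [And [Not false]] && [Not false]]]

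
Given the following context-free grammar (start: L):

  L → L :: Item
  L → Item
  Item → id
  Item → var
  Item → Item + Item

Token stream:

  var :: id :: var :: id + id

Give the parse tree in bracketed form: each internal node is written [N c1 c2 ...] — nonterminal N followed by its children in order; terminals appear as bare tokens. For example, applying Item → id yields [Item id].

L
L :: Item
L :: Item :: Item
L :: Item :: Item :: Item
Item :: Item :: Item :: Item
var :: Item :: Item :: Item
var :: id :: Item :: Item
var :: id :: var :: Item
var :: id :: var :: Item + Item
var :: id :: var :: id + Item
var :: id :: var :: id + id

[L [L [L [L [Item var]] :: [Item id]] :: [Item var]] :: [Item [Item id] + [Item id]]]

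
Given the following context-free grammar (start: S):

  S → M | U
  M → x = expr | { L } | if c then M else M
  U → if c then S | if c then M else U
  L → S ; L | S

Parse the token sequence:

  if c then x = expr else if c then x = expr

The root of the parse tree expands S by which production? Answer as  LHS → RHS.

[S [U if c then [M x = expr] else [U if c then [S [M x = expr]]]]]

S → U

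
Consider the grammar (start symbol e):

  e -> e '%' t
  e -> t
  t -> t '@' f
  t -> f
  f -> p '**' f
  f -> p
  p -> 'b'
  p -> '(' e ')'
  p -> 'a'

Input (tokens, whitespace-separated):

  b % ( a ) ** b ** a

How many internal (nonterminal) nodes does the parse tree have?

[e [e [t [f [p b]]]] % [t [f [p ( [e [t [f [p a]]]] )] ** [f [p b] ** [f [p a]]]]]]

16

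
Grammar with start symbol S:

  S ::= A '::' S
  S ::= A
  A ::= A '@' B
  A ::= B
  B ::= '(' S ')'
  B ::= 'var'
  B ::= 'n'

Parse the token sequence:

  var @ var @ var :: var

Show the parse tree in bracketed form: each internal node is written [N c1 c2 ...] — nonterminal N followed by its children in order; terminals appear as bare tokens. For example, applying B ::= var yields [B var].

S
A :: S
A @ B :: S
A @ B @ B :: S
B @ B @ B :: S
var @ B @ B :: S
var @ var @ B :: S
var @ var @ var :: S
var @ var @ var :: A
var @ var @ var :: B
var @ var @ var :: var

[S [A [A [A [B var]] @ [B var]] @ [B var]] :: [S [A [B var]]]]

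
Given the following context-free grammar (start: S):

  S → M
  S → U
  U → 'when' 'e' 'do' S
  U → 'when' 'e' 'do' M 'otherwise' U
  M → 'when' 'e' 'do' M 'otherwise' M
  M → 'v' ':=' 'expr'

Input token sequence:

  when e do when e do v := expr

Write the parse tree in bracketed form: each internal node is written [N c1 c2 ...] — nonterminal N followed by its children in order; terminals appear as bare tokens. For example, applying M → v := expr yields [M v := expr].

S
U
when e do S
when e do U
when e do when e do S
when e do when e do M
when e do when e do v := expr

[S [U when e do [S [U when e do [S [M v := expr]]]]]]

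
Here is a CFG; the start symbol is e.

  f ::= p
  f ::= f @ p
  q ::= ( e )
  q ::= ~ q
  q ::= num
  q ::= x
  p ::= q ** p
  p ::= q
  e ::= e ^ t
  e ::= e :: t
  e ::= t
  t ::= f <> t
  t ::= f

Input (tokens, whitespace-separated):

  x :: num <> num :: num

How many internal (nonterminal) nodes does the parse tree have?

19

[e [e [e [t [f [p [q x]]]]] :: [t [f [p [q num]]] <> [t [f [p [q num]]]]]] :: [t [f [p [q num]]]]]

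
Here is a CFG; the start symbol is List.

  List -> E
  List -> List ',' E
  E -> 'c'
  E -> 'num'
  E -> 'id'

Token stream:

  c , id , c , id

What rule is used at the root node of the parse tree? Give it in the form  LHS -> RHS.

List -> List ',' E

[List [List [List [List [E c]] , [E id]] , [E c]] , [E id]]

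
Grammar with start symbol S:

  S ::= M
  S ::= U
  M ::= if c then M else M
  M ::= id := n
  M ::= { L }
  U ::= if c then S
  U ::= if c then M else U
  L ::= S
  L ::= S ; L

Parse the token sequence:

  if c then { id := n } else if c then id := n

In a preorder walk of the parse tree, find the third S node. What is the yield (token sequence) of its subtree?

[S [U if c then [M { [L [S [M id := n]]] }] else [U if c then [S [M id := n]]]]]

id := n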